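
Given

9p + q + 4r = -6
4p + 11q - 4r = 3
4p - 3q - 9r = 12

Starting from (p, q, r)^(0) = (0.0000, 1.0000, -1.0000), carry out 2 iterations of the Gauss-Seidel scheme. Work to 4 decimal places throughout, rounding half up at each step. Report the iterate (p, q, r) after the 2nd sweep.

(-0.0071, -0.2671, -1.2475)

Iteration 1:
  p = (-6 - (1)·1.0000 - (4)·-1.0000) / (9) = -0.3333
  q = (3 - (4)·-0.3333 - (-4)·-1.0000) / (11) = 0.0303
  r = (12 - (4)·-0.3333 - (-3)·0.0303) / (-9) = -1.4916
Iteration 2:
  p = (-6 - (1)·0.0303 - (4)·-1.4916) / (9) = -0.0071
  q = (3 - (4)·-0.0071 - (-4)·-1.4916) / (11) = -0.2671
  r = (12 - (4)·-0.0071 - (-3)·-0.2671) / (-9) = -1.2475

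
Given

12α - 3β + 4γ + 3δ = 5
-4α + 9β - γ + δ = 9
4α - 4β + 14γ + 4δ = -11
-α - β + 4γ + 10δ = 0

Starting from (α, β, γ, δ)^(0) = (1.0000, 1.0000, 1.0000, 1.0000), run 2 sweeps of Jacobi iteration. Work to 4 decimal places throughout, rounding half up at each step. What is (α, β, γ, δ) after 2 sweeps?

Iteration 1:
  α = (5 - (-3)·1.0000 - (4)·1.0000 - (3)·1.0000) / (12) = 0.0833
  β = (9 - (-4)·1.0000 - (-1)·1.0000 - (1)·1.0000) / (9) = 1.4444
  γ = (-11 - (4)·1.0000 - (-4)·1.0000 - (4)·1.0000) / (14) = -1.0714
  δ = (0 - (-1)·1.0000 - (-1)·1.0000 - (4)·1.0000) / (10) = -0.2000
Iteration 2:
  α = (5 - (-3)·1.4444 - (4)·-1.0714 - (3)·-0.2000) / (12) = 1.1849
  β = (9 - (-4)·0.0833 - (-1)·-1.0714 - (1)·-0.2000) / (9) = 0.9402
  γ = (-11 - (4)·0.0833 - (-4)·1.4444 - (4)·-0.2000) / (14) = -0.3397
  δ = (0 - (-1)·0.0833 - (-1)·1.4444 - (4)·-1.0714) / (10) = 0.5813

(1.1849, 0.9402, -0.3397, 0.5813)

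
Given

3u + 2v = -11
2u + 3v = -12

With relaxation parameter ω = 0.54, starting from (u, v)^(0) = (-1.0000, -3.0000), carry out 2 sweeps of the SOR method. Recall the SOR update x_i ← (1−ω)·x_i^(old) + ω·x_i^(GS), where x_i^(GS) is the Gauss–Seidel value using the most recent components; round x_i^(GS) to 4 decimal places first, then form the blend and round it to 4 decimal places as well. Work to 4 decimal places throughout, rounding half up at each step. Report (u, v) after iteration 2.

Iteration 1:
  u: GS value = (-11 - (2)·-3.0000) / (3) = -1.6667;  u ← (1−ω)·-1.0000 + ω·-1.6667 = -1.3600
  v: GS value = (-12 - (2)·-1.3600) / (3) = -3.0933;  v ← (1−ω)·-3.0000 + ω·-3.0933 = -3.0504
Iteration 2:
  u: GS value = (-11 - (2)·-3.0504) / (3) = -1.6331;  u ← (1−ω)·-1.3600 + ω·-1.6331 = -1.5075
  v: GS value = (-12 - (2)·-1.5075) / (3) = -2.9950;  v ← (1−ω)·-3.0504 + ω·-2.9950 = -3.0205

(-1.5075, -3.0205)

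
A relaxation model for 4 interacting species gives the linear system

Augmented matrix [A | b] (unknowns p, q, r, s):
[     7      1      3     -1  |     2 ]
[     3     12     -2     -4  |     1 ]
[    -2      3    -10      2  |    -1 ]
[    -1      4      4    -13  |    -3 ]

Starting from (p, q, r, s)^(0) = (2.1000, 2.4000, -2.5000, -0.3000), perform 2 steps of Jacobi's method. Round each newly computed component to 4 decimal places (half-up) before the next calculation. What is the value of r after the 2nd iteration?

-0.3741

Iteration 1:
  p = (2 - (1)·2.4000 - (3)·-2.5000 - (-1)·-0.3000) / (7) = 0.9714
  q = (1 - (3)·2.1000 - (-2)·-2.5000 - (-4)·-0.3000) / (12) = -0.9583
  r = (-1 - (-2)·2.1000 - (3)·2.4000 - (2)·-0.3000) / (-10) = 0.3400
  s = (-3 - (-1)·2.1000 - (4)·2.4000 - (4)·-2.5000) / (-13) = 0.0385
Iteration 2:
  p = (2 - (1)·-0.9583 - (3)·0.3400 - (-1)·0.0385) / (7) = 0.2824
  q = (1 - (3)·0.9714 - (-2)·0.3400 - (-4)·0.0385) / (12) = -0.0900
  r = (-1 - (-2)·0.9714 - (3)·-0.9583 - (2)·0.0385) / (-10) = -0.3741
  s = (-3 - (-1)·0.9714 - (4)·-0.9583 - (4)·0.3400) / (-13) = -0.0342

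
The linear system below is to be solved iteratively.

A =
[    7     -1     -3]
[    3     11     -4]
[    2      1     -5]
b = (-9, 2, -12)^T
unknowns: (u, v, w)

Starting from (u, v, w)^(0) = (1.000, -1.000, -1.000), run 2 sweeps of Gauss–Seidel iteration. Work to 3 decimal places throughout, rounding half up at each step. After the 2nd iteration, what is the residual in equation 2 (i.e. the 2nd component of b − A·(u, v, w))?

2.664

Iteration 1:
  u = (-9 - (-1)·-1.000 - (-3)·-1.000) / (7) = -1.857
  v = (2 - (3)·-1.857 - (-4)·-1.000) / (11) = 0.325
  w = (-12 - (2)·-1.857 - (1)·0.325) / (-5) = 1.722
Iteration 2:
  u = (-9 - (-1)·0.325 - (-3)·1.722) / (7) = -0.501
  v = (2 - (3)·-0.501 - (-4)·1.722) / (11) = 0.945
  w = (-12 - (2)·-0.501 - (1)·0.945) / (-5) = 2.389
Residual b − A·x = (2.619, 2.664, 0.002)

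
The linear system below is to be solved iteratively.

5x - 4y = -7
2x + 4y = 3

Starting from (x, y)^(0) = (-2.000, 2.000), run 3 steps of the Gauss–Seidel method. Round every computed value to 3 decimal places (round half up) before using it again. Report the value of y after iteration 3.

Iteration 1:
  x = (-7 - (-4)·2.000) / (5) = 0.200
  y = (3 - (2)·0.200) / (4) = 0.650
Iteration 2:
  x = (-7 - (-4)·0.650) / (5) = -0.880
  y = (3 - (2)·-0.880) / (4) = 1.190
Iteration 3:
  x = (-7 - (-4)·1.190) / (5) = -0.448
  y = (3 - (2)·-0.448) / (4) = 0.974

0.974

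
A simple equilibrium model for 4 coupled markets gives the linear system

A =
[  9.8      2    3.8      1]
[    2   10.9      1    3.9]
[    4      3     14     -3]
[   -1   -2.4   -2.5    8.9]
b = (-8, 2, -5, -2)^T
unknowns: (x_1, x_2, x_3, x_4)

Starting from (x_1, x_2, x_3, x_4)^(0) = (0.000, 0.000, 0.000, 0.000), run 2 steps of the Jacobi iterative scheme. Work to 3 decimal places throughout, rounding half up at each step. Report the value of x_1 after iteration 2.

-0.692

Iteration 1:
  x_1 = (-8 - (2)·0.000 - (3.8)·0.000 - (1)·0.000) / (9.8) = -0.816
  x_2 = (2 - (2)·0.000 - (1)·0.000 - (3.9)·0.000) / (10.9) = 0.183
  x_3 = (-5 - (4)·0.000 - (3)·0.000 - (-3)·0.000) / (14) = -0.357
  x_4 = (-2 - (-1)·0.000 - (-2.4)·0.000 - (-2.5)·0.000) / (8.9) = -0.225
Iteration 2:
  x_1 = (-8 - (2)·0.183 - (3.8)·-0.357 - (1)·-0.225) / (9.8) = -0.692
  x_2 = (2 - (2)·-0.816 - (1)·-0.357 - (3.9)·-0.225) / (10.9) = 0.446
  x_3 = (-5 - (4)·-0.816 - (3)·0.183 - (-3)·-0.225) / (14) = -0.211
  x_4 = (-2 - (-1)·-0.816 - (-2.4)·0.183 - (-2.5)·-0.357) / (8.9) = -0.367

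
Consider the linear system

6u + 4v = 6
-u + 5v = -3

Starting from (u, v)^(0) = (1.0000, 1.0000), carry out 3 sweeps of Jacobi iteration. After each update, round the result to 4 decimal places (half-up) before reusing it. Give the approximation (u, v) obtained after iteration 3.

(1.3555, -0.3467)

Iteration 1:
  u = (6 - (4)·1.0000) / (6) = 0.3333
  v = (-3 - (-1)·1.0000) / (5) = -0.4000
Iteration 2:
  u = (6 - (4)·-0.4000) / (6) = 1.2667
  v = (-3 - (-1)·0.3333) / (5) = -0.5333
Iteration 3:
  u = (6 - (4)·-0.5333) / (6) = 1.3555
  v = (-3 - (-1)·1.2667) / (5) = -0.3467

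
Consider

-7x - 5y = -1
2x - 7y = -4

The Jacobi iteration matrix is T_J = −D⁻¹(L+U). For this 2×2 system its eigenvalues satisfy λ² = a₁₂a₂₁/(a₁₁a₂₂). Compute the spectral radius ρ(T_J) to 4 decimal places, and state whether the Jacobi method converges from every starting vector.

a₁₂a₂₁/(a₁₁a₂₂) = (-5)·(2) / ((-7)·(-7)) = -0.204082
ρ = √|-0.204082| = √0.204082 = 0.4518
ρ < 1, so Jacobi converges

0.4518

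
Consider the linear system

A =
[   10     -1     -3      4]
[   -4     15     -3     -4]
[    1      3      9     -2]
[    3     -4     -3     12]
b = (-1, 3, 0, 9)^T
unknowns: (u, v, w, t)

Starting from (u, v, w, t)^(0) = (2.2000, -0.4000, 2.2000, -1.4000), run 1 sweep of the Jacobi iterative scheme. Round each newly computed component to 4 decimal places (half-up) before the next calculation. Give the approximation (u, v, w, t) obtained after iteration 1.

(1.0800, 0.8533, -0.4222, 0.6167)

Iteration 1:
  u = (-1 - (-1)·-0.4000 - (-3)·2.2000 - (4)·-1.4000) / (10) = 1.0800
  v = (3 - (-4)·2.2000 - (-3)·2.2000 - (-4)·-1.4000) / (15) = 0.8533
  w = (0 - (1)·2.2000 - (3)·-0.4000 - (-2)·-1.4000) / (9) = -0.4222
  t = (9 - (3)·2.2000 - (-4)·-0.4000 - (-3)·2.2000) / (12) = 0.6167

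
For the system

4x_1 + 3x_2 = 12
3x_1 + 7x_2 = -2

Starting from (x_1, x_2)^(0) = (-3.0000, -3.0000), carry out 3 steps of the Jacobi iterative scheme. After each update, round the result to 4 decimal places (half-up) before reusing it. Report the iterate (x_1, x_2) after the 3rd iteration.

(4.9018, -1.2500)

Iteration 1:
  x_1 = (12 - (3)·-3.0000) / (4) = 5.2500
  x_2 = (-2 - (3)·-3.0000) / (7) = 1.0000
Iteration 2:
  x_1 = (12 - (3)·1.0000) / (4) = 2.2500
  x_2 = (-2 - (3)·5.2500) / (7) = -2.5357
Iteration 3:
  x_1 = (12 - (3)·-2.5357) / (4) = 4.9018
  x_2 = (-2 - (3)·2.2500) / (7) = -1.2500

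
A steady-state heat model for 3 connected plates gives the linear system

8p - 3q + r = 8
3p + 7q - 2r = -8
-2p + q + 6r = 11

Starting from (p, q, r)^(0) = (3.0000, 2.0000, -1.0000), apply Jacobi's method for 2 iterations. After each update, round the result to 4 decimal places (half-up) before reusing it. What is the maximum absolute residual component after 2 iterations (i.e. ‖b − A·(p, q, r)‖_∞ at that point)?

7.4373

Iteration 1:
  p = (8 - (-3)·2.0000 - (1)·-1.0000) / (8) = 1.8750
  q = (-8 - (3)·3.0000 - (-2)·-1.0000) / (7) = -2.7143
  r = (11 - (-2)·3.0000 - (1)·2.0000) / (6) = 2.5000
Iteration 2:
  p = (8 - (-3)·-2.7143 - (1)·2.5000) / (8) = -0.3304
  q = (-8 - (3)·1.8750 - (-2)·2.5000) / (7) = -1.2321
  r = (11 - (-2)·1.8750 - (1)·-2.7143) / (6) = 2.9107
Residual b − A·x = (4.0362, 7.4373, -5.8929); ∞-norm = 7.4373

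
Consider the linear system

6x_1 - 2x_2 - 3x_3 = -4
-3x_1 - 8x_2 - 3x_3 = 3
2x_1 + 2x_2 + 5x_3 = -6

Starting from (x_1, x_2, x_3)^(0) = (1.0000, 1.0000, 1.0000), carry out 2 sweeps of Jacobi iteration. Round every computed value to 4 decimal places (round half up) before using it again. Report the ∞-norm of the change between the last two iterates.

Iteration 1:
  x_1 = (-4 - (-2)·1.0000 - (-3)·1.0000) / (6) = 0.1667
  x_2 = (3 - (-3)·1.0000 - (-3)·1.0000) / (-8) = -1.1250
  x_3 = (-6 - (2)·1.0000 - (2)·1.0000) / (5) = -2.0000
Iteration 2:
  x_1 = (-4 - (-2)·-1.1250 - (-3)·-2.0000) / (6) = -2.0417
  x_2 = (3 - (-3)·0.1667 - (-3)·-2.0000) / (-8) = 0.3125
  x_3 = (-6 - (2)·0.1667 - (2)·-1.1250) / (5) = -0.8167
Change: (-2.2084, 1.4375, 1.1833) → max |·| = 2.2084

2.2084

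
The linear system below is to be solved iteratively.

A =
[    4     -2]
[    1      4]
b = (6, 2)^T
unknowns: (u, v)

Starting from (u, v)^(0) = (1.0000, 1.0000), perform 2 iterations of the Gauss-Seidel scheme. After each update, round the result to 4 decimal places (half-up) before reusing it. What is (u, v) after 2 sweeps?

Iteration 1:
  u = (6 - (-2)·1.0000) / (4) = 2.0000
  v = (2 - (1)·2.0000) / (4) = 0.0000
Iteration 2:
  u = (6 - (-2)·0.0000) / (4) = 1.5000
  v = (2 - (1)·1.5000) / (4) = 0.1250

(1.5000, 0.1250)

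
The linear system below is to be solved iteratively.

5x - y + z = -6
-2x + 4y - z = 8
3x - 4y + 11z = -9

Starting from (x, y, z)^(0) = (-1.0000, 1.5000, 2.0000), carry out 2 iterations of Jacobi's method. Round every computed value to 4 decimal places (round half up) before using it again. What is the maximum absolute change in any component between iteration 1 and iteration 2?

Iteration 1:
  x = (-6 - (-1)·1.5000 - (1)·2.0000) / (5) = -1.3000
  y = (8 - (-2)·-1.0000 - (-1)·2.0000) / (4) = 2.0000
  z = (-9 - (3)·-1.0000 - (-4)·1.5000) / (11) = 0.0000
Iteration 2:
  x = (-6 - (-1)·2.0000 - (1)·0.0000) / (5) = -0.8000
  y = (8 - (-2)·-1.3000 - (-1)·0.0000) / (4) = 1.3500
  z = (-9 - (3)·-1.3000 - (-4)·2.0000) / (11) = 0.2636
Change: (0.5000, -0.6500, 0.2636) → max |·| = 0.6500

0.6500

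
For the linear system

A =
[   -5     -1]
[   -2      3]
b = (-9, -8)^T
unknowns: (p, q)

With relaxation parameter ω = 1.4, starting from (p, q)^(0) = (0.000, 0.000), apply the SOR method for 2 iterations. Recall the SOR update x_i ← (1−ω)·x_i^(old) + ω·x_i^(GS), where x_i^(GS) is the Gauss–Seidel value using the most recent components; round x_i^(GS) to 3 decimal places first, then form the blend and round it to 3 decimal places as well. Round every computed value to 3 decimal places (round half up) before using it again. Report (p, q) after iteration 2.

Iteration 1:
  p: GS value = (-9 - (-1)·0.000) / (-5) = 1.800;  p ← (1−ω)·0.000 + ω·1.800 = 2.520
  q: GS value = (-8 - (-2)·2.520) / (3) = -0.987;  q ← (1−ω)·0.000 + ω·-0.987 = -1.382
Iteration 2:
  p: GS value = (-9 - (-1)·-1.382) / (-5) = 2.076;  p ← (1−ω)·2.520 + ω·2.076 = 1.898
  q: GS value = (-8 - (-2)·1.898) / (3) = -1.401;  q ← (1−ω)·-1.382 + ω·-1.401 = -1.409

(1.898, -1.409)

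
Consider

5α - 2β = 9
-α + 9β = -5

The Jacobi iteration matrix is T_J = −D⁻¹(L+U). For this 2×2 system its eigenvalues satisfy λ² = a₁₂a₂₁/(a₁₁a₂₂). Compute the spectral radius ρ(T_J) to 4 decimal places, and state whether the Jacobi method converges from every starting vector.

0.2108

a₁₂a₂₁/(a₁₁a₂₂) = (-2)·(-1) / ((5)·(9)) = 0.044444
ρ = √|0.044444| = √0.044444 = 0.2108
ρ < 1, so Jacobi converges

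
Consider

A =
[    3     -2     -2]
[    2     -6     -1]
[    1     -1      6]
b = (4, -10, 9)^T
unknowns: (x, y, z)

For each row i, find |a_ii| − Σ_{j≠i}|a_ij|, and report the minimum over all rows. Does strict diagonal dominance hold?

row 1: |3| − (2+2) = -1
row 2: |-6| − (2+1) = 3
row 3: |6| − (1+1) = 4
minimum over rows = -1 → not strictly diagonally dominant

-1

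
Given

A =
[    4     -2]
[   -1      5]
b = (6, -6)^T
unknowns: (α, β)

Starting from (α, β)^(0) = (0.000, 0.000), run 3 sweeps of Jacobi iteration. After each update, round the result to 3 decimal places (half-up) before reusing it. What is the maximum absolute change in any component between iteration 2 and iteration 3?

0.150

Iteration 1:
  α = (6 - (-2)·0.000) / (4) = 1.500
  β = (-6 - (-1)·0.000) / (5) = -1.200
Iteration 2:
  α = (6 - (-2)·-1.200) / (4) = 0.900
  β = (-6 - (-1)·1.500) / (5) = -0.900
Iteration 3:
  α = (6 - (-2)·-0.900) / (4) = 1.050
  β = (-6 - (-1)·0.900) / (5) = -1.020
Change: (0.150, -0.120) → max |·| = 0.150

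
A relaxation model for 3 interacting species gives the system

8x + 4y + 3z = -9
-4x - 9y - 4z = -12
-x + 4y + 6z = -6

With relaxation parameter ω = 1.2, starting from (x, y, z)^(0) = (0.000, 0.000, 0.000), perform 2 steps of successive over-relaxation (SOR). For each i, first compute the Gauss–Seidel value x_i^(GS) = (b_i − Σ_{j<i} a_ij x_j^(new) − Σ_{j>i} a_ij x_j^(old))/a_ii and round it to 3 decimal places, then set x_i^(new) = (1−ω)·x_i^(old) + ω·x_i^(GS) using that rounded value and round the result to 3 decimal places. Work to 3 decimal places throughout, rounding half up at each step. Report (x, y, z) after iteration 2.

Iteration 1:
  x: GS value = (-9 - (4)·0.000 - (3)·0.000) / (8) = -1.125;  x ← (1−ω)·0.000 + ω·-1.125 = -1.350
  y: GS value = (-12 - (-4)·-1.350 - (-4)·0.000) / (-9) = 1.933;  y ← (1−ω)·0.000 + ω·1.933 = 2.320
  z: GS value = (-6 - (-1)·-1.350 - (4)·2.320) / (6) = -2.772;  z ← (1−ω)·0.000 + ω·-2.772 = -3.326
Iteration 2:
  x: GS value = (-9 - (4)·2.320 - (3)·-3.326) / (8) = -1.038;  x ← (1−ω)·-1.350 + ω·-1.038 = -0.976
  y: GS value = (-12 - (-4)·-0.976 - (-4)·-3.326) / (-9) = 3.245;  y ← (1−ω)·2.320 + ω·3.245 = 3.430
  z: GS value = (-6 - (-1)·-0.976 - (4)·3.430) / (6) = -3.449;  z ← (1−ω)·-3.326 + ω·-3.449 = -3.474

(-0.976, 3.430, -3.474)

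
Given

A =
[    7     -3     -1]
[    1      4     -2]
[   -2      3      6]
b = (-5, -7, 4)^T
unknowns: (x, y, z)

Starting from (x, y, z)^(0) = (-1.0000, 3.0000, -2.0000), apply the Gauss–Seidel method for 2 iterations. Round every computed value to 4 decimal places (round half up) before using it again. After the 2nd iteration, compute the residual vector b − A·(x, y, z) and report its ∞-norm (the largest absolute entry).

5.7697

Iteration 1:
  x = (-5 - (-3)·3.0000 - (-1)·-2.0000) / (7) = 0.2857
  y = (-7 - (1)·0.2857 - (-2)·-2.0000) / (4) = -2.8214
  z = (4 - (-2)·0.2857 - (3)·-2.8214) / (6) = 2.1726
Iteration 2:
  x = (-5 - (-3)·-2.8214 - (-1)·2.1726) / (7) = -1.6131
  y = (-7 - (1)·-1.6131 - (-2)·2.1726) / (4) = -0.2604
  z = (4 - (-2)·-1.6131 - (3)·-0.2604) / (6) = 0.2592
Residual b − A·x = (5.7697, -3.8269, -0.0002); ∞-norm = 5.7697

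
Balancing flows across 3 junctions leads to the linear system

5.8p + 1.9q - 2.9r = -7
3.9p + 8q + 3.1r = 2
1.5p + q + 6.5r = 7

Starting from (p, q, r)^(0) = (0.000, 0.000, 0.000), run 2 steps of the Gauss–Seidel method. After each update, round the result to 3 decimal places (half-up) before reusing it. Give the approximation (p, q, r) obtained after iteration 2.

(-0.868, 0.198, 1.247)

Iteration 1:
  p = (-7 - (1.9)·0.000 - (-2.9)·0.000) / (5.8) = -1.207
  q = (2 - (3.9)·-1.207 - (3.1)·0.000) / (8) = 0.838
  r = (7 - (1.5)·-1.207 - (1)·0.838) / (6.5) = 1.227
Iteration 2:
  p = (-7 - (1.9)·0.838 - (-2.9)·1.227) / (5.8) = -0.868
  q = (2 - (3.9)·-0.868 - (3.1)·1.227) / (8) = 0.198
  r = (7 - (1.5)·-0.868 - (1)·0.198) / (6.5) = 1.247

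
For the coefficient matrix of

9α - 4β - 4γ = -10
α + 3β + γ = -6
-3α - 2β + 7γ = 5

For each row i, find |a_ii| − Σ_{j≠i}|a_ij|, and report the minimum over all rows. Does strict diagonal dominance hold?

1

row 1: |9| − (4+4) = 1
row 2: |3| − (1+1) = 1
row 3: |7| − (3+2) = 2
minimum over rows = 1 → strictly diagonally dominant (convergence guaranteed)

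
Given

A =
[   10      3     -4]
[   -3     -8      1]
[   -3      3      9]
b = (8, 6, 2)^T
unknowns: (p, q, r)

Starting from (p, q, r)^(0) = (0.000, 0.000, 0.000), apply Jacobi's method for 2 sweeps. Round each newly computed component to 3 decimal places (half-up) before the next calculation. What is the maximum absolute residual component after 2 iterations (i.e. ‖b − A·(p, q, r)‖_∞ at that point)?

2.882

Iteration 1:
  p = (8 - (3)·0.000 - (-4)·0.000) / (10) = 0.800
  q = (6 - (-3)·0.000 - (1)·0.000) / (-8) = -0.750
  r = (2 - (-3)·0.000 - (3)·0.000) / (9) = 0.222
Iteration 2:
  p = (8 - (3)·-0.750 - (-4)·0.222) / (10) = 1.114
  q = (6 - (-3)·0.800 - (1)·0.222) / (-8) = -1.022
  r = (2 - (-3)·0.800 - (3)·-0.750) / (9) = 0.739
Residual b − A·x = (2.882, 0.427, 1.757); ∞-norm = 2.882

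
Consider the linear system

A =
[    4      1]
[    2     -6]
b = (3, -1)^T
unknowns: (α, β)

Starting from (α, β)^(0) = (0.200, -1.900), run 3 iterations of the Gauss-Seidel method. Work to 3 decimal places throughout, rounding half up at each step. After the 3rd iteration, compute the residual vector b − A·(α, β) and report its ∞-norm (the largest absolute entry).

Iteration 1:
  α = (3 - (1)·-1.900) / (4) = 1.225
  β = (-1 - (2)·1.225) / (-6) = 0.575
Iteration 2:
  α = (3 - (1)·0.575) / (4) = 0.606
  β = (-1 - (2)·0.606) / (-6) = 0.369
Iteration 3:
  α = (3 - (1)·0.369) / (4) = 0.658
  β = (-1 - (2)·0.658) / (-6) = 0.386
Residual b − A·x = (-0.018, 0.000); ∞-norm = 0.018

0.018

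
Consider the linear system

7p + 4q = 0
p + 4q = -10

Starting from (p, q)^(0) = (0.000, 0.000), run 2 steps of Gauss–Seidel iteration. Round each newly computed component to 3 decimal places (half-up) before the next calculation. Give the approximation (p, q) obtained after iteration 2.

(1.429, -2.857)

Iteration 1:
  p = (0 - (4)·0.000) / (7) = 0.000
  q = (-10 - (1)·0.000) / (4) = -2.500
Iteration 2:
  p = (0 - (4)·-2.500) / (7) = 1.429
  q = (-10 - (1)·1.429) / (4) = -2.857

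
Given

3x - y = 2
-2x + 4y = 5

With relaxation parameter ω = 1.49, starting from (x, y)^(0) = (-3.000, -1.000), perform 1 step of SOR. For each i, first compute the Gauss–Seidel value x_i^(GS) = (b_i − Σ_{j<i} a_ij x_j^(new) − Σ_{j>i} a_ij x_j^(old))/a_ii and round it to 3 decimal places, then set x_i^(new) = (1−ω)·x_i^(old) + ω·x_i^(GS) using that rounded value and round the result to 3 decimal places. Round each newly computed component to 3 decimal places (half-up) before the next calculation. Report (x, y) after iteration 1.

Iteration 1:
  x: GS value = (2 - (-1)·-1.000) / (3) = 0.333;  x ← (1−ω)·-3.000 + ω·0.333 = 1.966
  y: GS value = (5 - (-2)·1.966) / (4) = 2.233;  y ← (1−ω)·-1.000 + ω·2.233 = 3.817

(1.966, 3.817)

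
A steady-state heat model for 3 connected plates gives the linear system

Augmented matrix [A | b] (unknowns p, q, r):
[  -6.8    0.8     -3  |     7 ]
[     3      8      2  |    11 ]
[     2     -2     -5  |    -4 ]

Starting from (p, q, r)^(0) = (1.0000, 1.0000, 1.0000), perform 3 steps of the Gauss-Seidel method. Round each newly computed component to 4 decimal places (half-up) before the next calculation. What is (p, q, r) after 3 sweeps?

(-0.7587, 1.6981, -0.1827)

Iteration 1:
  p = (7 - (0.8)·1.0000 - (-3)·1.0000) / (-6.8) = -1.3529
  q = (11 - (3)·-1.3529 - (2)·1.0000) / (8) = 1.6323
  r = (-4 - (2)·-1.3529 - (-2)·1.6323) / (-5) = -0.3941
Iteration 2:
  p = (7 - (0.8)·1.6323 - (-3)·-0.3941) / (-6.8) = -0.6635
  q = (11 - (3)·-0.6635 - (2)·-0.3941) / (8) = 1.7223
  r = (-4 - (2)·-0.6635 - (-2)·1.7223) / (-5) = -0.1543
Iteration 3:
  p = (7 - (0.8)·1.7223 - (-3)·-0.1543) / (-6.8) = -0.7587
  q = (11 - (3)·-0.7587 - (2)·-0.1543) / (8) = 1.6981
  r = (-4 - (2)·-0.7587 - (-2)·1.6981) / (-5) = -0.1827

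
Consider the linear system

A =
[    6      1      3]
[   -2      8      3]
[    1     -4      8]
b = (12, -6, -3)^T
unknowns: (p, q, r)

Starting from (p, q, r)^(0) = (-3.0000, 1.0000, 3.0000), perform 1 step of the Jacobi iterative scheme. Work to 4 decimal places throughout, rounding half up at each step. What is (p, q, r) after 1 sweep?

(0.3333, -2.6250, 0.5000)

Iteration 1:
  p = (12 - (1)·1.0000 - (3)·3.0000) / (6) = 0.3333
  q = (-6 - (-2)·-3.0000 - (3)·3.0000) / (8) = -2.6250
  r = (-3 - (1)·-3.0000 - (-4)·1.0000) / (8) = 0.5000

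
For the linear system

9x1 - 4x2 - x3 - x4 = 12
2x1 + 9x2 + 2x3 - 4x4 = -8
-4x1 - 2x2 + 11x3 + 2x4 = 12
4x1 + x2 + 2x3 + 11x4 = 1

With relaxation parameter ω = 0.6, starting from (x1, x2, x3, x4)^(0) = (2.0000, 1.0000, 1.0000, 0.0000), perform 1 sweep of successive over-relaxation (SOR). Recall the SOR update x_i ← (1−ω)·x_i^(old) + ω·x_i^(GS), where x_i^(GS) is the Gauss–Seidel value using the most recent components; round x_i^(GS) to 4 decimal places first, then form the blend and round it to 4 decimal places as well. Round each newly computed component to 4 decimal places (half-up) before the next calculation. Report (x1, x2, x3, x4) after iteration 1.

(1.9333, -0.5244, 1.4192, -0.4935)

Iteration 1:
  x1: GS value = (12 - (-4)·1.0000 - (-1)·1.0000 - (-1)·0.0000) / (9) = 1.8889;  x1 ← (1−ω)·2.0000 + ω·1.8889 = 1.9333
  x2: GS value = (-8 - (2)·1.9333 - (2)·1.0000 - (-4)·0.0000) / (9) = -1.5407;  x2 ← (1−ω)·1.0000 + ω·-1.5407 = -0.5244
  x3: GS value = (12 - (-4)·1.9333 - (-2)·-0.5244 - (2)·0.0000) / (11) = 1.6986;  x3 ← (1−ω)·1.0000 + ω·1.6986 = 1.4192
  x4: GS value = (1 - (4)·1.9333 - (1)·-0.5244 - (2)·1.4192) / (11) = -0.8225;  x4 ← (1−ω)·0.0000 + ω·-0.8225 = -0.4935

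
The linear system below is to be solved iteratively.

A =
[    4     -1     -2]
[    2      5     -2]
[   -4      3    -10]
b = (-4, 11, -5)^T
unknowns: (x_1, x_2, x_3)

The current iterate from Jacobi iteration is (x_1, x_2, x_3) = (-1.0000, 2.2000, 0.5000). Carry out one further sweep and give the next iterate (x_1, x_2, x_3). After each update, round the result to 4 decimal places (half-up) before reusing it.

(-0.2000, 2.8000, 1.5600)

One sweep:
  x_1 = (-4 - (-1)·2.2000 - (-2)·0.5000) / (4) = -0.2000
  x_2 = (11 - (2)·-1.0000 - (-2)·0.5000) / (5) = 2.8000
  x_3 = (-5 - (-4)·-1.0000 - (3)·2.2000) / (-10) = 1.5600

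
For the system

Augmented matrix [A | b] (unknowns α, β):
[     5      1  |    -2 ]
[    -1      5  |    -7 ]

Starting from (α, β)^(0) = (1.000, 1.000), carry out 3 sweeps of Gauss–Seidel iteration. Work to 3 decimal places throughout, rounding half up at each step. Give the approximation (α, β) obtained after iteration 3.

Iteration 1:
  α = (-2 - (1)·1.000) / (5) = -0.600
  β = (-7 - (-1)·-0.600) / (5) = -1.520
Iteration 2:
  α = (-2 - (1)·-1.520) / (5) = -0.096
  β = (-7 - (-1)·-0.096) / (5) = -1.419
Iteration 3:
  α = (-2 - (1)·-1.419) / (5) = -0.116
  β = (-7 - (-1)·-0.116) / (5) = -1.423

(-0.116, -1.423)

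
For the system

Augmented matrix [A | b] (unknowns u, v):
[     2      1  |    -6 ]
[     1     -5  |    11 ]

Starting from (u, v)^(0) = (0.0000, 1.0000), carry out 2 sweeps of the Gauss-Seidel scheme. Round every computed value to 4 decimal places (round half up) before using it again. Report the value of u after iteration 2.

Iteration 1:
  u = (-6 - (1)·1.0000) / (2) = -3.5000
  v = (11 - (1)·-3.5000) / (-5) = -2.9000
Iteration 2:
  u = (-6 - (1)·-2.9000) / (2) = -1.5500
  v = (11 - (1)·-1.5500) / (-5) = -2.5100

-1.5500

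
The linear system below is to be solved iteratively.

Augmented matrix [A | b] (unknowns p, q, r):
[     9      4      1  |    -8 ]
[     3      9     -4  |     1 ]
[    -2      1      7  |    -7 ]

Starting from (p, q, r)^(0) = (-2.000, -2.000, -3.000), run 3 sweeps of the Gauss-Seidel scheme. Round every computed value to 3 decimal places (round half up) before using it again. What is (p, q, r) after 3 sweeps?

(-0.713, -0.115, -1.187)

Iteration 1:
  p = (-8 - (4)·-2.000 - (1)·-3.000) / (9) = 0.333
  q = (1 - (3)·0.333 - (-4)·-3.000) / (9) = -1.333
  r = (-7 - (-2)·0.333 - (1)·-1.333) / (7) = -0.714
Iteration 2:
  p = (-8 - (4)·-1.333 - (1)·-0.714) / (9) = -0.217
  q = (1 - (3)·-0.217 - (-4)·-0.714) / (9) = -0.134
  r = (-7 - (-2)·-0.217 - (1)·-0.134) / (7) = -1.043
Iteration 3:
  p = (-8 - (4)·-0.134 - (1)·-1.043) / (9) = -0.713
  q = (1 - (3)·-0.713 - (-4)·-1.043) / (9) = -0.115
  r = (-7 - (-2)·-0.713 - (1)·-0.115) / (7) = -1.187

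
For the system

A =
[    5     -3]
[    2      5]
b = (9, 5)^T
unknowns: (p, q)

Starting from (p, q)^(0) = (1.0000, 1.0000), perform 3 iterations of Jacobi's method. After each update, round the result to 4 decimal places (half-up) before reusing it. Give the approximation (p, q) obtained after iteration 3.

Iteration 1:
  p = (9 - (-3)·1.0000) / (5) = 2.4000
  q = (5 - (2)·1.0000) / (5) = 0.6000
Iteration 2:
  p = (9 - (-3)·0.6000) / (5) = 2.1600
  q = (5 - (2)·2.4000) / (5) = 0.0400
Iteration 3:
  p = (9 - (-3)·0.0400) / (5) = 1.8240
  q = (5 - (2)·2.1600) / (5) = 0.1360

(1.8240, 0.1360)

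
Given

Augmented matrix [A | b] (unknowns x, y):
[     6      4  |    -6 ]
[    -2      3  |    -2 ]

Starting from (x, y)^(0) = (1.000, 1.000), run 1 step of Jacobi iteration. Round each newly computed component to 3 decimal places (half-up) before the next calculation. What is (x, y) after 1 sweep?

(-1.667, 0.000)

Iteration 1:
  x = (-6 - (4)·1.000) / (6) = -1.667
  y = (-2 - (-2)·1.000) / (3) = 0.000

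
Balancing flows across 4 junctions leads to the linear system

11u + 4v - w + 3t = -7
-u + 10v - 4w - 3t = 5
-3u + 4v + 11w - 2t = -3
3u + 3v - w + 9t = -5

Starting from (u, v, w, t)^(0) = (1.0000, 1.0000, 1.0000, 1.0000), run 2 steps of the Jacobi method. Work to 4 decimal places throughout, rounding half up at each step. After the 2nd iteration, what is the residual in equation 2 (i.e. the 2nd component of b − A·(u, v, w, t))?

Iteration 1:
  u = (-7 - (4)·1.0000 - (-1)·1.0000 - (3)·1.0000) / (11) = -1.1818
  v = (5 - (-1)·1.0000 - (-4)·1.0000 - (-3)·1.0000) / (10) = 1.3000
  w = (-3 - (-3)·1.0000 - (4)·1.0000 - (-2)·1.0000) / (11) = -0.1818
  t = (-5 - (3)·1.0000 - (3)·1.0000 - (-1)·1.0000) / (9) = -1.1111
Iteration 2:
  u = (-7 - (4)·1.3000 - (-1)·-0.1818 - (3)·-1.1111) / (11) = -0.8226
  v = (5 - (-1)·-1.1818 - (-4)·-0.1818 - (-3)·-1.1111) / (10) = -0.0242
  w = (-3 - (-3)·-1.1818 - (4)·1.3000 - (-2)·-1.1111) / (11) = -1.2698
  t = (-5 - (3)·-1.1818 - (3)·1.3000 - (-1)·-0.1818) / (9) = -0.6152
Residual b − A·x = (2.7212, -2.5054, 7.3664, 1.8074)

-2.5054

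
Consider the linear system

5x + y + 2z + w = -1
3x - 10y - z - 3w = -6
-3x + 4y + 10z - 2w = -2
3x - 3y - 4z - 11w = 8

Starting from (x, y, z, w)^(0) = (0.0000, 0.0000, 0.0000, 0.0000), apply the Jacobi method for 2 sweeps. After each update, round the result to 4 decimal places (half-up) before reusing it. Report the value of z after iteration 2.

Iteration 1:
  x = (-1 - (1)·0.0000 - (2)·0.0000 - (1)·0.0000) / (5) = -0.2000
  y = (-6 - (3)·0.0000 - (-1)·0.0000 - (-3)·0.0000) / (-10) = 0.6000
  z = (-2 - (-3)·0.0000 - (4)·0.0000 - (-2)·0.0000) / (10) = -0.2000
  w = (8 - (3)·0.0000 - (-3)·0.0000 - (-4)·0.0000) / (-11) = -0.7273
Iteration 2:
  x = (-1 - (1)·0.6000 - (2)·-0.2000 - (1)·-0.7273) / (5) = -0.0945
  y = (-6 - (3)·-0.2000 - (-1)·-0.2000 - (-3)·-0.7273) / (-10) = 0.7782
  z = (-2 - (-3)·-0.2000 - (4)·0.6000 - (-2)·-0.7273) / (10) = -0.6455
  w = (8 - (3)·-0.2000 - (-3)·0.6000 - (-4)·-0.2000) / (-11) = -0.8727

-0.6455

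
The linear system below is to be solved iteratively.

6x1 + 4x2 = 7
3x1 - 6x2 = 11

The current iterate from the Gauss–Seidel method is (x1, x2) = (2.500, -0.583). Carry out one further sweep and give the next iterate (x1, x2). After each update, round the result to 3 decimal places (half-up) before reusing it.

(1.555, -1.056)

One sweep:
  x1 = (7 - (4)·-0.583) / (6) = 1.555
  x2 = (11 - (3)·1.555) / (-6) = -1.056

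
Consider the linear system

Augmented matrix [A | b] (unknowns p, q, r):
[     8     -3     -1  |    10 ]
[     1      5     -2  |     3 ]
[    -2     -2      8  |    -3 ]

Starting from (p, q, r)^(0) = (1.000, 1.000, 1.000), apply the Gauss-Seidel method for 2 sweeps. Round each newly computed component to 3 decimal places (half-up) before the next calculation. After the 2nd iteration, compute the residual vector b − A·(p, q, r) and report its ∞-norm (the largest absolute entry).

Iteration 1:
  p = (10 - (-3)·1.000 - (-1)·1.000) / (8) = 1.750
  q = (3 - (1)·1.750 - (-2)·1.000) / (5) = 0.650
  r = (-3 - (-2)·1.750 - (-2)·0.650) / (8) = 0.225
Iteration 2:
  p = (10 - (-3)·0.650 - (-1)·0.225) / (8) = 1.522
  q = (3 - (1)·1.522 - (-2)·0.225) / (5) = 0.386
  r = (-3 - (-2)·1.522 - (-2)·0.386) / (8) = 0.102
Residual b − A·x = (-0.916, -0.248, 0.000); ∞-norm = 0.916

0.916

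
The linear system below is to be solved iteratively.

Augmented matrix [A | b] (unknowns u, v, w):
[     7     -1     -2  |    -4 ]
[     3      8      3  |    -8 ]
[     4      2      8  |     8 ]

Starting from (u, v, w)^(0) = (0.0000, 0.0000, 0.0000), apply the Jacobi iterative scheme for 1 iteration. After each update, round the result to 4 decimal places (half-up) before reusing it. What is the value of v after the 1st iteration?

Iteration 1:
  u = (-4 - (-1)·0.0000 - (-2)·0.0000) / (7) = -0.5714
  v = (-8 - (3)·0.0000 - (3)·0.0000) / (8) = -1.0000
  w = (8 - (4)·0.0000 - (2)·0.0000) / (8) = 1.0000

-1.0000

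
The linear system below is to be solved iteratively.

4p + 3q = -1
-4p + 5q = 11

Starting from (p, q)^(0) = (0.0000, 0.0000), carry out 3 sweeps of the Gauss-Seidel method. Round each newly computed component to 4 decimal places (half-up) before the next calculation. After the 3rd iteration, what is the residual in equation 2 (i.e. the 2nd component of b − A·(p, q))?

Iteration 1:
  p = (-1 - (3)·0.0000) / (4) = -0.2500
  q = (11 - (-4)·-0.2500) / (5) = 2.0000
Iteration 2:
  p = (-1 - (3)·2.0000) / (4) = -1.7500
  q = (11 - (-4)·-1.7500) / (5) = 0.8000
Iteration 3:
  p = (-1 - (3)·0.8000) / (4) = -0.8500
  q = (11 - (-4)·-0.8500) / (5) = 1.5200
Residual b − A·x = (-2.1600, 0.0000)

0.0000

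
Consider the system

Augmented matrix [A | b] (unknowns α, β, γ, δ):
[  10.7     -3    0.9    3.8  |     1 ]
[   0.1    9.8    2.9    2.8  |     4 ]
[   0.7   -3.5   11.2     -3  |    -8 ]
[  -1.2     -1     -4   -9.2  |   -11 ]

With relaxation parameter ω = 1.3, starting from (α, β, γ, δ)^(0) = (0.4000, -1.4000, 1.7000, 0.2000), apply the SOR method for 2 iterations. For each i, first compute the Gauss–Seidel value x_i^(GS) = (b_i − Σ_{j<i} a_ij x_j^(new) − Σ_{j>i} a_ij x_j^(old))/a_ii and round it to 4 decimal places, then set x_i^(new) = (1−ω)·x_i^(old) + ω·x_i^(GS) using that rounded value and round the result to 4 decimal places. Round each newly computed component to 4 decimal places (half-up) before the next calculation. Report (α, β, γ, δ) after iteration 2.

(-0.4775, 0.0862, 0.3020, 0.7688)

Iteration 1:
  α: GS value = (1 - (-3)·-1.4000 - (0.9)·1.7000 - (3.8)·0.2000) / (10.7) = -0.5131;  α ← (1−ω)·0.4000 + ω·-0.5131 = -0.7870
  β: GS value = (4 - (0.1)·-0.7870 - (2.9)·1.7000 - (2.8)·0.2000) / (9.8) = -0.1440;  β ← (1−ω)·-1.4000 + ω·-0.1440 = 0.2328
  γ: GS value = (-8 - (0.7)·-0.7870 - (-3.5)·0.2328 - (-3)·0.2000) / (11.2) = -0.5388;  γ ← (1−ω)·1.7000 + ω·-0.5388 = -1.2104
  δ: GS value = (-11 - (-1.2)·-0.7870 - (-1)·0.2328 - (-4)·-1.2104) / (-9.2) = 1.7993;  δ ← (1−ω)·0.2000 + ω·1.7993 = 2.2791
Iteration 2:
  α: GS value = (1 - (-3)·0.2328 - (0.9)·-1.2104 - (3.8)·2.2791) / (10.7) = -0.5489;  α ← (1−ω)·-0.7870 + ω·-0.5489 = -0.4775
  β: GS value = (4 - (0.1)·-0.4775 - (2.9)·-1.2104 - (2.8)·2.2791) / (9.8) = 0.1200;  β ← (1−ω)·0.2328 + ω·0.1200 = 0.0862
  γ: GS value = (-8 - (0.7)·-0.4775 - (-3.5)·0.0862 - (-3)·2.2791) / (11.2) = -0.0470;  γ ← (1−ω)·-1.2104 + ω·-0.0470 = 0.3020
  δ: GS value = (-11 - (-1.2)·-0.4775 - (-1)·0.0862 - (-4)·0.3020) / (-9.2) = 1.1173;  δ ← (1−ω)·2.2791 + ω·1.1173 = 0.7688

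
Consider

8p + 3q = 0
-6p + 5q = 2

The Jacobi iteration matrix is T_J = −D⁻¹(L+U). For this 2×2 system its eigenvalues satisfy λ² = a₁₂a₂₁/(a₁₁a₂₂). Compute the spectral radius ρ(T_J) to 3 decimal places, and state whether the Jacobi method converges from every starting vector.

0.671

a₁₂a₂₁/(a₁₁a₂₂) = (3)·(-6) / ((8)·(5)) = -0.450000
ρ = √|-0.450000| = √0.450000 = 0.671
ρ < 1, so Jacobi converges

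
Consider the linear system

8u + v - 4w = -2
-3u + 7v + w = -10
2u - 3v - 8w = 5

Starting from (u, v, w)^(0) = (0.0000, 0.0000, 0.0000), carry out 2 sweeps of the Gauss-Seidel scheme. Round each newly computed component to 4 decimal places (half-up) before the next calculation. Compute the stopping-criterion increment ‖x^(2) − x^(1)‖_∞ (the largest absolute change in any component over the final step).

0.1362

Iteration 1:
  u = (-2 - (1)·0.0000 - (-4)·0.0000) / (8) = -0.2500
  v = (-10 - (-3)·-0.2500 - (1)·0.0000) / (7) = -1.5357
  w = (5 - (2)·-0.2500 - (-3)·-1.5357) / (-8) = -0.1116
Iteration 2:
  u = (-2 - (1)·-1.5357 - (-4)·-0.1116) / (8) = -0.1138
  v = (-10 - (-3)·-0.1138 - (1)·-0.1116) / (7) = -1.4614
  w = (5 - (2)·-0.1138 - (-3)·-1.4614) / (-8) = -0.1054
Change: (0.1362, 0.0743, 0.0062) → max |·| = 0.1362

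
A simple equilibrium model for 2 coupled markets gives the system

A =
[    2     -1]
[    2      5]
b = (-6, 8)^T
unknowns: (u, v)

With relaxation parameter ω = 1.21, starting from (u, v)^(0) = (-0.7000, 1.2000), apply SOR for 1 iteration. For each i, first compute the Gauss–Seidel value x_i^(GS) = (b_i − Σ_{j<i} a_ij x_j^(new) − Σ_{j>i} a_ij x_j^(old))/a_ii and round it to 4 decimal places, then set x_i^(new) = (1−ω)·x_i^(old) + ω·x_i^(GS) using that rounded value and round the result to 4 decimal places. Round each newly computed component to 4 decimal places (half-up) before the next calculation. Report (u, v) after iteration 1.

Iteration 1:
  u: GS value = (-6 - (-1)·1.2000) / (2) = -2.4000;  u ← (1−ω)·-0.7000 + ω·-2.4000 = -2.7570
  v: GS value = (8 - (2)·-2.7570) / (5) = 2.7028;  v ← (1−ω)·1.2000 + ω·2.7028 = 3.0184

(-2.7570, 3.0184)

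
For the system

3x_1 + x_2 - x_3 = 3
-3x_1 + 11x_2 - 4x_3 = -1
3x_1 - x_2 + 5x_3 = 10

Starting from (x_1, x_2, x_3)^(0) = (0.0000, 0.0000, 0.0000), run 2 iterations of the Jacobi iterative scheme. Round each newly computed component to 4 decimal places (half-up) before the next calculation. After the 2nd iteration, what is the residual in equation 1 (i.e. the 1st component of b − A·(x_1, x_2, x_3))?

-1.6183

Iteration 1:
  x_1 = (3 - (1)·0.0000 - (-1)·0.0000) / (3) = 1.0000
  x_2 = (-1 - (-3)·0.0000 - (-4)·0.0000) / (11) = -0.0909
  x_3 = (10 - (3)·0.0000 - (-1)·0.0000) / (5) = 2.0000
Iteration 2:
  x_1 = (3 - (1)·-0.0909 - (-1)·2.0000) / (3) = 1.6970
  x_2 = (-1 - (-3)·1.0000 - (-4)·2.0000) / (11) = 0.9091
  x_3 = (10 - (3)·1.0000 - (-1)·-0.0909) / (5) = 1.3818
Residual b − A·x = (-1.6183, -0.3819, -1.0909)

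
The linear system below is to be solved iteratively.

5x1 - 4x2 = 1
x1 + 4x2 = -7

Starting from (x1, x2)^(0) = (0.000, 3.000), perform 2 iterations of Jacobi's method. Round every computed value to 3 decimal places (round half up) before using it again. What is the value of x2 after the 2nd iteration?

Iteration 1:
  x1 = (1 - (-4)·3.000) / (5) = 2.600
  x2 = (-7 - (1)·0.000) / (4) = -1.750
Iteration 2:
  x1 = (1 - (-4)·-1.750) / (5) = -1.200
  x2 = (-7 - (1)·2.600) / (4) = -2.400

-2.400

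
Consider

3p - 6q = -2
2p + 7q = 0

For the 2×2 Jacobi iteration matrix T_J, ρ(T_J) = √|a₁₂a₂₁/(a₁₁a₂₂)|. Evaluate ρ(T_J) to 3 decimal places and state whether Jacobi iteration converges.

0.756

a₁₂a₂₁/(a₁₁a₂₂) = (-6)·(2) / ((3)·(7)) = -0.571429
ρ = √|-0.571429| = √0.571429 = 0.756
ρ < 1, so Jacobi converges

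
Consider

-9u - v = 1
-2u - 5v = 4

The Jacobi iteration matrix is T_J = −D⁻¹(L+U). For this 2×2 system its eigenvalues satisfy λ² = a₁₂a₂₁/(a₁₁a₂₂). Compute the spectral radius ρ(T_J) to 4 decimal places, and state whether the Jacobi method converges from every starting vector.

0.2108

a₁₂a₂₁/(a₁₁a₂₂) = (-1)·(-2) / ((-9)·(-5)) = 0.044444
ρ = √|0.044444| = √0.044444 = 0.2108
ρ < 1, so Jacobi converges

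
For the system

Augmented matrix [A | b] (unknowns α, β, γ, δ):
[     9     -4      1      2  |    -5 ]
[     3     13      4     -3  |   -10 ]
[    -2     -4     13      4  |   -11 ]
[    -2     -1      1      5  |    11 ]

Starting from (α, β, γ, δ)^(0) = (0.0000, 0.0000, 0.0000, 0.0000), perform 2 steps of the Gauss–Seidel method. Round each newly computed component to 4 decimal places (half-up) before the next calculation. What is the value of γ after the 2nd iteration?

-1.5646

Iteration 1:
  α = (-5 - (-4)·0.0000 - (1)·0.0000 - (2)·0.0000) / (9) = -0.5556
  β = (-10 - (3)·-0.5556 - (4)·0.0000 - (-3)·0.0000) / (13) = -0.6410
  γ = (-11 - (-2)·-0.5556 - (-4)·-0.6410 - (4)·0.0000) / (13) = -1.1289
  δ = (11 - (-2)·-0.5556 - (-1)·-0.6410 - (1)·-1.1289) / (5) = 2.0753
Iteration 2:
  α = (-5 - (-4)·-0.6410 - (1)·-1.1289 - (2)·2.0753) / (9) = -1.1762
  β = (-10 - (3)·-1.1762 - (4)·-1.1289 - (-3)·2.0753) / (13) = 0.3285
  γ = (-11 - (-2)·-1.1762 - (-4)·0.3285 - (4)·2.0753) / (13) = -1.5646
  δ = (11 - (-2)·-1.1762 - (-1)·0.3285 - (1)·-1.5646) / (5) = 2.1081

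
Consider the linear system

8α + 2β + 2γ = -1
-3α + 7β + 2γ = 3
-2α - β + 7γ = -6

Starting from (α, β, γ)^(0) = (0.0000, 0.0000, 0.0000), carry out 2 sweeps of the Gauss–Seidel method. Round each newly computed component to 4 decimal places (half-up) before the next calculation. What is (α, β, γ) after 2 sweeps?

Iteration 1:
  α = (-1 - (2)·0.0000 - (2)·0.0000) / (8) = -0.1250
  β = (3 - (-3)·-0.1250 - (2)·0.0000) / (7) = 0.3750
  γ = (-6 - (-2)·-0.1250 - (-1)·0.3750) / (7) = -0.8393
Iteration 2:
  α = (-1 - (2)·0.3750 - (2)·-0.8393) / (8) = -0.0089
  β = (3 - (-3)·-0.0089 - (2)·-0.8393) / (7) = 0.6646
  γ = (-6 - (-2)·-0.0089 - (-1)·0.6646) / (7) = -0.7647

(-0.0089, 0.6646, -0.7647)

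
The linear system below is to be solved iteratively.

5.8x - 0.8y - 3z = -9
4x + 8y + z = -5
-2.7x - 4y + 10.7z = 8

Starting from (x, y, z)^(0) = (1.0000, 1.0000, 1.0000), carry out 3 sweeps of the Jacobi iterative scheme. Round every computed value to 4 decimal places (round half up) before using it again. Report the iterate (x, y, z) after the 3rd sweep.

Iteration 1:
  x = (-9 - (-0.8)·1.0000 - (-3)·1.0000) / (5.8) = -0.8966
  y = (-5 - (4)·1.0000 - (1)·1.0000) / (8) = -1.2500
  z = (8 - (-2.7)·1.0000 - (-4)·1.0000) / (10.7) = 1.3738
Iteration 2:
  x = (-9 - (-0.8)·-1.2500 - (-3)·1.3738) / (5.8) = -1.0136
  y = (-5 - (4)·-0.8966 - (1)·1.3738) / (8) = -0.3484
  z = (8 - (-2.7)·-0.8966 - (-4)·-1.2500) / (10.7) = 0.0541
Iteration 3:
  x = (-9 - (-0.8)·-0.3484 - (-3)·0.0541) / (5.8) = -1.5718
  y = (-5 - (4)·-1.0136 - (1)·0.0541) / (8) = -0.1250
  z = (8 - (-2.7)·-1.0136 - (-4)·-0.3484) / (10.7) = 0.3617

(-1.5718, -0.1250, 0.3617)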